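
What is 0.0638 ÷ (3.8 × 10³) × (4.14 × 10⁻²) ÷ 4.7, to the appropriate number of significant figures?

1.5 × 10⁻⁷

0.0638 ÷ (3.8 × 10³) × (4.14 × 10⁻²) ÷ 4.7 = 1.47890257559 × 10^-7…
Multiplication/division keeps the fewest significant figures: 0.0638 → 3 s.f., 3.8 × 10³ → 2 s.f., 4.14 × 10⁻² → 3 s.f., 4.7 → 2 s.f.; limit is 2.
Rounded to 2 significant figures: 1.5 × 10⁻⁷.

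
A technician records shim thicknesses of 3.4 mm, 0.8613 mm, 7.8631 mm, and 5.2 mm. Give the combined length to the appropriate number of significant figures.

17.3 mm

3.4 mm + 0.8613 mm + 7.8631 mm + 5.2 mm = 17.3244 mm.
Addition/subtraction keeps the fewest decimal places: 3.4 → 1 decimal place, 0.8613 → 4 decimal places, 7.8631 → 4 decimal places, 5.2 → 1 decimal place; limit is 1.
Rounded to 1 decimal place: 17.3 mm.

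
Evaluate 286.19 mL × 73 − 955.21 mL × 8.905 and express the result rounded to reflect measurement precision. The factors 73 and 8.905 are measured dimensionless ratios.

286.19 × 73 = 20891.87 → 2.1 × 10⁴ mL (2 s.f., last digit at the 10^3 place).
955.21 × 8.905 = 8506.14505 → 8.506 × 10³ mL (4 s.f., last digit at the 10^0 place).
Difference: 12385.72495 mL; keep the coarser place, 10^3.
Result: 1.2 × 10⁴ mL.

1.2 × 10⁴ mL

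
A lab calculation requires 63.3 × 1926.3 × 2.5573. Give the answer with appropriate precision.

3.12 × 10⁵

63.3 × 1926.3 × 2.5573 = 311823.838467
Multiplication/division keeps the fewest significant figures: 63.3 → 3 s.f., 1926.3 → 5 s.f., 2.5573 → 5 s.f.; limit is 3.
Rounded to 3 significant figures: 3.12 × 10⁵.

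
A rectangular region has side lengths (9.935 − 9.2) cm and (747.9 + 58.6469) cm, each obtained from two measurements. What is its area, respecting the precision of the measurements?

6 × 10² cm²

9.935 − 9.2 = 0.735, limited to 1 d.p. → 1 s.f.; 747.9 + 58.6469 = 806.5469, limited to 1 d.p. → 4 s.f.
Carrying full precision, 0.735 × 806.5469 = 592.8119715; keep min(1, 4) = 1 s.f.
Rounded to 1 significant figure: 6 × 10² cm².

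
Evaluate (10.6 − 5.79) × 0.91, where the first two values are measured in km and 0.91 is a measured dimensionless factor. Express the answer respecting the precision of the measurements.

10.6 km − 5.79 km = 4.81 km; the difference is limited to 1 decimal place (2 s.f.).
Carrying full precision, 4.81 × 0.91 = 4.3771 km; 0.91 has 2 s.f., so the result keeps min(2, 2) = 2 s.f.
Rounded to 2 significant figures: 4.4 km.

4.4 km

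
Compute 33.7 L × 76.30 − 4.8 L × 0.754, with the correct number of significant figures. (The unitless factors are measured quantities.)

33.7 × 76.30 = 2571.31 → 2.57 × 10^3 L (3 s.f., last digit at the 10^1 place).
4.8 × 0.754 = 3.6192 → 3.6 L (2 s.f., last digit at the 10^-1 place).
Difference: 2567.6908 L; keep the coarser place, 10^1.
Result: 2.57 × 10^3 L.

2.57 × 10^3 L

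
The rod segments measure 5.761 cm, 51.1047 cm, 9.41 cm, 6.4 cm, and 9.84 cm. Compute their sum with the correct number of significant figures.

82.5 cm

5.761 cm + 51.1047 cm + 9.41 cm + 6.4 cm + 9.84 cm = 82.5157 cm.
Addition/subtraction keeps the fewest decimal places: 5.761 → 3 decimal places, 51.1047 → 4 decimal places, 9.41 → 2 decimal places, 6.4 → 1 decimal place, 9.84 → 2 decimal places; limit is 1.
Rounded to 1 decimal place: 82.5 cm.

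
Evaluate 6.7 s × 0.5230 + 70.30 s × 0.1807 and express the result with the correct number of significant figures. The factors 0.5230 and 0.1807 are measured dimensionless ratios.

16.2 s

6.7 × 0.5230 = 3.5041 → 3.5 s (2 s.f., last digit at the 10^-1 place).
70.30 × 0.1807 = 12.70321 → 12.70 s (4 s.f., last digit at the 10^-2 place).
Sum: 16.20731 s; keep the coarser place, 10^-1.
Result: 16.2 s.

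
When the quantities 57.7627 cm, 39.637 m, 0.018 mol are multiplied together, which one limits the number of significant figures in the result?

57.7627 cm → 6 s.f.; 39.637 m → 5 s.f.; 0.018 mol → 2 s.f.
The fewest is 2 significant figures, from 0.018 mol.

0.018 mol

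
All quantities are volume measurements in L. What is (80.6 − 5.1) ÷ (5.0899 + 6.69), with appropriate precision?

6.41

80.6 − 5.1 = 75.5, limited to 1 d.p. → 3 s.f.; 5.0899 + 6.69 = 11.7799, limited to 2 d.p. → 4 s.f.
Carrying full precision, 75.5 ÷ 11.7799 = 6.40922248916…; keep min(3, 4) = 3 s.f.
Rounded to 3 significant figures: 6.41.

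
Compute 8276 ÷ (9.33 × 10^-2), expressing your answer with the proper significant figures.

8276 ÷ (9.33 × 10^-2) = 88703.1082529…
Multiplication/division keeps the fewest significant figures: 8276 → 4 s.f., 9.33 × 10^-2 → 3 s.f.; limit is 3.
Rounded to 3 significant figures: 8.87 × 10^4.

8.87 × 10^4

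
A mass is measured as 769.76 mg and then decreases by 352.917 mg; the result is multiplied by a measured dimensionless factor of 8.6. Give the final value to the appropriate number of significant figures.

3.6 × 10^3 mg

769.76 mg − 352.917 mg = 416.843 mg; the difference is limited to 2 decimal places (5 s.f.).
Carrying full precision, 416.843 × 8.6 = 3584.8498 mg; 8.6 has 2 s.f., so the result keeps min(5, 2) = 2 s.f.
Rounded to 2 significant figures: 3.6 × 10^3 mg.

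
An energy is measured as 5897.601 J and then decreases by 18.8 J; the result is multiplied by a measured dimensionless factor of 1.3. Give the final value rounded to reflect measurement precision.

5897.601 J − 18.8 J = 5878.801 J; the difference is limited to 1 decimal place (5 s.f.).
Carrying full precision, 5878.801 × 1.3 = 7642.4413 J; 1.3 has 2 s.f., so the result keeps min(5, 2) = 2 s.f.
Rounded to 2 significant figures: 7.6 × 10³ J.

7.6 × 10³ J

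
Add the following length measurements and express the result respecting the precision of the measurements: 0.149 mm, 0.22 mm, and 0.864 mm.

0.149 mm + 0.22 mm + 0.864 mm = 1.233 mm.
Addition/subtraction keeps the fewest decimal places: 0.149 → 3 decimal places, 0.22 → 2 decimal places, 0.864 → 3 decimal places; limit is 2.
Rounded to 2 decimal places: 1.23 mm.

1.23 mm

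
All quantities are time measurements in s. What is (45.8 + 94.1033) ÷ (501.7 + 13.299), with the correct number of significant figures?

45.8 + 94.1033 = 139.9033, limited to 1 d.p. → 4 s.f.; 501.7 + 13.299 = 514.999, limited to 1 d.p. → 4 s.f.
Carrying full precision, 139.9033 ÷ 514.999 = 0.271657420694…; keep min(4, 4) = 4 s.f.
Rounded to 4 significant figures: 0.2717.

0.2717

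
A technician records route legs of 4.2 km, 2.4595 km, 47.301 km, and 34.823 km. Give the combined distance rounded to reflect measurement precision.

4.2 km + 2.4595 km + 47.301 km + 34.823 km = 88.7835 km.
Addition/subtraction keeps the fewest decimal places: 4.2 → 1 decimal place, 2.4595 → 4 decimal places, 47.301 → 3 decimal places, 34.823 → 3 decimal places; limit is 1.
Rounded to 1 decimal place: 88.8 km.

88.8 km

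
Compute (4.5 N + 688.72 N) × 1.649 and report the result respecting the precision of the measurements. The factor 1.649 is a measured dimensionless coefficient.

4.5 N + 688.72 N = 693.22 N; the sum is limited to 1 decimal place (4 s.f.).
Carrying full precision, 693.22 × 1.649 = 1143.11978 N; 1.649 has 4 s.f., so the result keeps min(4, 4) = 4 s.f.
Rounded to 4 significant figures: 1143 N.

1143 N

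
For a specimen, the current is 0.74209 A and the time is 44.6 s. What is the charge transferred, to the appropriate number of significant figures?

charge transferred = 0.74209 A × 44.6 s = 33.097214 C.
0.74209 has 5 significant figures; 44.6 has 3.
Division/multiplication keeps the fewest: 3 significant figures.
Rounded: 33.1 C.

33.1 C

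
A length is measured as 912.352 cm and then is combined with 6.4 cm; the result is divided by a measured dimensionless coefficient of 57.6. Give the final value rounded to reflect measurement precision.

16.0 cm

912.352 cm + 6.4 cm = 918.752 cm; the sum is limited to 1 decimal place (4 s.f.).
Carrying full precision, 918.752 ÷ 57.6 = 15.9505555556… cm; 57.6 has 3 s.f., so the result keeps min(4, 3) = 3 s.f.
Rounded to 3 significant figures: 16.0 cm.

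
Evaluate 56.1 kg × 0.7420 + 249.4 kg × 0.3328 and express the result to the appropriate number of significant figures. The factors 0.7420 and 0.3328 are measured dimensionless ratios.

124.6 kg

56.1 × 0.7420 = 41.6262 → 41.6 kg (3 s.f., last digit at the 10^-1 place).
249.4 × 0.3328 = 83.00032 → 83.00 kg (4 s.f., last digit at the 10^-2 place).
Sum: 124.62652 kg; keep the coarser place, 10^-1.
Result: 124.6 kg.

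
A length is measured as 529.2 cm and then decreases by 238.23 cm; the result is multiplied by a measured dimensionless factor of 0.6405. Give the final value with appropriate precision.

186.4 cm

529.2 cm − 238.23 cm = 290.97 cm; the difference is limited to 1 decimal place (4 s.f.).
Carrying full precision, 290.97 × 0.6405 = 186.366285 cm; 0.6405 has 4 s.f., so the result keeps min(4, 4) = 4 s.f.
Rounded to 4 significant figures: 186.4 cm.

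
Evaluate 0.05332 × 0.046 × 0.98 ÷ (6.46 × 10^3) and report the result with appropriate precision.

3.7 × 10^-7

0.05332 × 0.046 × 0.98 ÷ (6.46 × 10^3) = 3.72084458204 × 10^-7…
Multiplication/division keeps the fewest significant figures: 0.05332 → 4 s.f., 0.046 → 2 s.f., 0.98 → 2 s.f., 6.46 × 10^3 → 3 s.f.; limit is 2.
Rounded to 2 significant figures: 3.7 × 10^-7.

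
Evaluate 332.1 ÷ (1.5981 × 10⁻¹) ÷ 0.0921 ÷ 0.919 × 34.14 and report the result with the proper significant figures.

8.38 × 10⁵

332.1 ÷ (1.5981 × 10⁻¹) ÷ 0.0921 ÷ 0.919 × 34.14 = 838210.89081…
Multiplication/division keeps the fewest significant figures: 332.1 → 4 s.f., 1.5981 × 10⁻¹ → 5 s.f., 0.0921 → 3 s.f., 0.919 → 3 s.f., 34.14 → 4 s.f.; limit is 3.
Rounded to 3 significant figures: 8.38 × 10⁵.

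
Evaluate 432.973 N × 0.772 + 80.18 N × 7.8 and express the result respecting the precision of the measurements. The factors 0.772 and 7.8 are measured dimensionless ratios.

432.973 × 0.772 = 334.255156 → 334 N (3 s.f., last digit at the 10^0 place).
80.18 × 7.8 = 625.404 → 6.3 × 10² N (2 s.f., last digit at the 10^1 place).
Sum: 959.659156 N; keep the coarser place, 10^1.
Result: 9.6 × 10² N.

9.6 × 10² N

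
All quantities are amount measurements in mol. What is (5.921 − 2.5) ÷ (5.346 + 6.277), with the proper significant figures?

2.9 × 10⁻¹

5.921 − 2.5 = 3.421, limited to 1 d.p. → 2 s.f.; 5.346 + 6.277 = 11.623, limited to 3 d.p. → 5 s.f.
Carrying full precision, 3.421 ÷ 11.623 = 0.294330207348…; keep min(2, 5) = 2 s.f.
Rounded to 2 significant figures: 2.9 × 10⁻¹.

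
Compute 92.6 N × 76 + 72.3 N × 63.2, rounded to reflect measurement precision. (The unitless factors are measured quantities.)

92.6 × 76 = 7037.6 → 7.0 × 10^3 N (2 s.f., last digit at the 10^2 place).
72.3 × 63.2 = 4569.36 → 4.57 × 10^3 N (3 s.f., last digit at the 10^1 place).
Sum: 11606.96 N; keep the coarser place, 10^2.
Result: 1.16 × 10^4 N.

1.16 × 10^4 N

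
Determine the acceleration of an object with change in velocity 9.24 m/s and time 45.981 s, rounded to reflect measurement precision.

2.01 × 10^-1 m/s²

acceleration = 9.24 m/s ÷ 45.981 s = 0.200952567365… m/s².
9.24 has 3 significant figures; 45.981 has 5.
Division/multiplication keeps the fewest: 3 significant figures.
Rounded: 2.01 × 10^-1 m/s².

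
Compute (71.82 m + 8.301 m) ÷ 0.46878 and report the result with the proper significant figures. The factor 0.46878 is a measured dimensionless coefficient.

71.82 m + 8.301 m = 80.121 m; the sum is limited to 2 decimal places (4 s.f.).
Carrying full precision, 80.121 ÷ 0.46878 = 170.913861513… m; 0.46878 has 5 s.f., so the result keeps min(4, 5) = 4 s.f.
Rounded to 4 significant figures: 170.9 m.

170.9 m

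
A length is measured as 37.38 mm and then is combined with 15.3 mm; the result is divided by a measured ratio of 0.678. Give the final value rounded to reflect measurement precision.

77.7 mm

37.38 mm + 15.3 mm = 52.68 mm; the sum is limited to 1 decimal place (3 s.f.).
Carrying full precision, 52.68 ÷ 0.678 = 77.6991150442… mm; 0.678 has 3 s.f., so the result keeps min(3, 3) = 3 s.f.
Rounded to 3 significant figures: 77.7 mm.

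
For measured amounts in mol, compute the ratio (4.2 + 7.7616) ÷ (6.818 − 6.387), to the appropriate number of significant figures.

4.2 + 7.7616 = 11.9616, limited to 1 d.p. → 3 s.f.; 6.818 − 6.387 = 0.431, limited to 3 d.p. → 3 s.f.
Carrying full precision, 11.9616 ÷ 0.431 = 27.7531322506…; keep min(3, 3) = 3 s.f.
Rounded to 3 significant figures: 27.8.

27.8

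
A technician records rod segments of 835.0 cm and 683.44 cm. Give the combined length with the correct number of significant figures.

835.0 cm + 683.44 cm = 1518.44 cm.
Addition/subtraction keeps the fewest decimal places: 835.0 → 1 decimal place, 683.44 → 2 decimal places; limit is 1.
Rounded to 1 decimal place: 1518.4 cm.

1518.4 cm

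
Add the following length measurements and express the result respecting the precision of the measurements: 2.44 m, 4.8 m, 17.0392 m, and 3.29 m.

2.44 m + 4.8 m + 17.0392 m + 3.29 m = 27.5692 m.
Addition/subtraction keeps the fewest decimal places: 2.44 → 2 decimal places, 4.8 → 1 decimal place, 17.0392 → 4 decimal places, 3.29 → 2 decimal places; limit is 1.
Rounded to 1 decimal place: 27.6 m.

27.6 m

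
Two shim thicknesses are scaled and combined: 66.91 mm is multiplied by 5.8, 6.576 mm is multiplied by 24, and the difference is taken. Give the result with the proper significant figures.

2.3 × 10^2 mm

66.91 × 5.8 = 388.078 → 3.9 × 10^2 mm (2 s.f., last digit at the 10^1 place).
6.576 × 24 = 157.824 → 1.6 × 10^2 mm (2 s.f., last digit at the 10^1 place).
Difference: 230.254 mm; keep the coarser place, 10^1.
Result: 2.3 × 10^2 mm.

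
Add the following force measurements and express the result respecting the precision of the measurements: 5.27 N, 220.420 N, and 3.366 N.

229.06 N

5.27 N + 220.420 N + 3.366 N = 229.056 N.
Addition/subtraction keeps the fewest decimal places: 5.27 → 2 decimal places, 220.420 → 3 decimal places, 3.366 → 3 decimal places; limit is 2.
Rounded to 2 decimal places: 229.06 N.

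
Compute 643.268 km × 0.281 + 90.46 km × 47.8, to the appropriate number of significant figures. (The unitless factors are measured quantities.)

643.268 × 0.281 = 180.758308 → 1.81 × 10² km (3 s.f., last digit at the 10^0 place).
90.46 × 47.8 = 4323.988 → 4.32 × 10³ km (3 s.f., last digit at the 10^1 place).
Sum: 4504.746308 km; keep the coarser place, 10^1.
Result: 4.50 × 10³ km.

4.50 × 10³ km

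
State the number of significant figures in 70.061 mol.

5

70.061: zeros between nonzero digits are significant.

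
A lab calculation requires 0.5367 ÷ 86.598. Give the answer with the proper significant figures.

0.5367 ÷ 86.598 = 0.006197602716…
Multiplication/division keeps the fewest significant figures: 0.5367 → 4 s.f., 86.598 → 5 s.f.; limit is 4.
Rounded to 4 significant figures: 6.198 × 10⁻³.

6.198 × 10⁻³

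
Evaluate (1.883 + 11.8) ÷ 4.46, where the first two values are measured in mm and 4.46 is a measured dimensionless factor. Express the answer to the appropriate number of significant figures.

3.07 mm

1.883 mm + 11.8 mm = 13.683 mm; the sum is limited to 1 decimal place (3 s.f.).
Carrying full precision, 13.683 ÷ 4.46 = 3.06793721973… mm; 4.46 has 3 s.f., so the result keeps min(3, 3) = 3 s.f.
Rounded to 3 significant figures: 3.07 mm.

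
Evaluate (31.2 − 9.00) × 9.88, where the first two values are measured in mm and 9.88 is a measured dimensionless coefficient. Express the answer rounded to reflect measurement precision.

219 mm

31.2 mm − 9.00 mm = 22.20 mm; the difference is limited to 1 decimal place (3 s.f.).
Carrying full precision, 22.20 × 9.88 = 219.336 mm; 9.88 has 3 s.f., so the result keeps min(3, 3) = 3 s.f.
Rounded to 3 significant figures: 219 mm.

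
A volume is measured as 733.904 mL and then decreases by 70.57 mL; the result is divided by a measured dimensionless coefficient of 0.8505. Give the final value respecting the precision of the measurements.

733.904 mL − 70.57 mL = 663.334 mL; the difference is limited to 2 decimal places (5 s.f.).
Carrying full precision, 663.334 ÷ 0.8505 = 779.934156379… mL; 0.8505 has 4 s.f., so the result keeps min(5, 4) = 4 s.f.
Rounded to 4 significant figures: 779.9 mL.

779.9 mL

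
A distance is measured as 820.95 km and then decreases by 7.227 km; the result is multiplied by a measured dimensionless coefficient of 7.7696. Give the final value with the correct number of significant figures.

820.95 km − 7.227 km = 813.723 km; the difference is limited to 2 decimal places (5 s.f.).
Carrying full precision, 813.723 × 7.7696 = 6322.3022208 km; 7.7696 has 5 s.f., so the result keeps min(5, 5) = 5 s.f.
Rounded to 5 significant figures: 6322.3 km.

6322.3 km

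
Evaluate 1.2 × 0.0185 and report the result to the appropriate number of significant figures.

2.2 × 10⁻²

1.2 × 0.0185 = 0.0222
Multiplication/division keeps the fewest significant figures: 1.2 → 2 s.f., 0.0185 → 3 s.f.; limit is 2.
Rounded to 2 significant figures: 2.2 × 10⁻².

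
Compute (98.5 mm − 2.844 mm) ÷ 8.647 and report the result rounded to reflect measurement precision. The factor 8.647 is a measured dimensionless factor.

11.1 mm

98.5 mm − 2.844 mm = 95.656 mm; the difference is limited to 1 decimal place (3 s.f.).
Carrying full precision, 95.656 ÷ 8.647 = 11.0623337574… mm; 8.647 has 4 s.f., so the result keeps min(3, 4) = 3 s.f.
Rounded to 3 significant figures: 11.1 mm.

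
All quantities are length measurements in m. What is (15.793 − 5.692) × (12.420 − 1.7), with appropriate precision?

108 m²

15.793 − 5.692 = 10.101, limited to 3 d.p. → 5 s.f.; 12.420 − 1.7 = 10.720, limited to 1 d.p. → 3 s.f.
Carrying full precision, 10.101 × 10.720 = 108.28272; keep min(5, 3) = 3 s.f.
Rounded to 3 significant figures: 108 m².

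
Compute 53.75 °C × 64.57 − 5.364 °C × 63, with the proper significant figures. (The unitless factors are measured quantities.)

53.75 × 64.57 = 3470.6375 → 3471 °C (4 s.f., last digit at the 10^0 place).
5.364 × 63 = 337.932 → 3.4 × 10² °C (2 s.f., last digit at the 10^1 place).
Difference: 3132.7055 °C; keep the coarser place, 10^1.
Result: 3.13 × 10³ °C.

3.13 × 10³ °C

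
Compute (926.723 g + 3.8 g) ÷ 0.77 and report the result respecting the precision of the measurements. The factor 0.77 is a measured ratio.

926.723 g + 3.8 g = 930.523 g; the sum is limited to 1 decimal place (4 s.f.).
Carrying full precision, 930.523 ÷ 0.77 = 1208.47142857… g; 0.77 has 2 s.f., so the result keeps min(4, 2) = 2 s.f.
Rounded to 2 significant figures: 1.2 × 10³ g.

1.2 × 10³ g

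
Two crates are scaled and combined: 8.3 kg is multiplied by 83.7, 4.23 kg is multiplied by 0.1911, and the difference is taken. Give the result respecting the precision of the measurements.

8.3 × 83.7 = 694.71 → 6.9 × 10^2 kg (2 s.f., last digit at the 10^1 place).
4.23 × 0.1911 = 0.808353 → 0.808 kg (3 s.f., last digit at the 10^-3 place).
Difference: 693.901647 kg; keep the coarser place, 10^1.
Result: 6.9 × 10^2 kg.

6.9 × 10^2 kg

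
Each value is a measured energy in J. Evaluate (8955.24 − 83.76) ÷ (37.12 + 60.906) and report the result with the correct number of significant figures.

8955.24 − 83.76 = 8871.48, limited to 2 d.p. → 6 s.f.; 37.12 + 60.906 = 98.026, limited to 2 d.p. → 4 s.f.
Carrying full precision, 8871.48 ÷ 98.026 = 90.5012955746…; keep min(6, 4) = 4 s.f.
Rounded to 4 significant figures: 90.50.

90.50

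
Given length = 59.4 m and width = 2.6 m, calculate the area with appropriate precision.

1.5 × 10^2 m²

area = 59.4 m × 2.6 m = 154.44 m².
59.4 has 3 significant figures; 2.6 has 2.
Division/multiplication keeps the fewest: 2 significant figures.
Rounded: 1.5 × 10^2 m².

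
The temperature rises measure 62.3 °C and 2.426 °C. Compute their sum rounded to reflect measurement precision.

62.3 °C + 2.426 °C = 64.726 °C.
Addition/subtraction keeps the fewest decimal places: 62.3 → 1 decimal place, 2.426 → 3 decimal places; limit is 1.
Rounded to 1 decimal place: 64.7 °C.

64.7 °C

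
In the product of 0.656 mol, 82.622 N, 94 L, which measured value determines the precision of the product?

0.656 mol → 3 s.f.; 82.622 N → 5 s.f.; 94 L → 2 s.f.
The fewest is 2 significant figures, from 94 L.

94 L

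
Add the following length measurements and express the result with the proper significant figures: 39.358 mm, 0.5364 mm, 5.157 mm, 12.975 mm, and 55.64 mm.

39.358 mm + 0.5364 mm + 5.157 mm + 12.975 mm + 55.64 mm = 113.6664 mm.
Addition/subtraction keeps the fewest decimal places: 39.358 → 3 decimal places, 0.5364 → 4 decimal places, 5.157 → 3 decimal places, 12.975 → 3 decimal places, 55.64 → 2 decimal places; limit is 2.
Rounded to 2 decimal places: 113.67 mm.

113.67 mm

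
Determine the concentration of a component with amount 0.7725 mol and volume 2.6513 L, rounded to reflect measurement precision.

0.2914 mol/L

concentration = 0.7725 mol ÷ 2.6513 L = 0.291366499453… mol/L.
0.7725 has 4 significant figures; 2.6513 has 5.
Division/multiplication keeps the fewest: 4 significant figures.
Rounded: 0.2914 mol/L.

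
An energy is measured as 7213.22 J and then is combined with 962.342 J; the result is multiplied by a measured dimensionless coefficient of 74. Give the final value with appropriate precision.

6.0 × 10^5 J

7213.22 J + 962.342 J = 8175.562 J; the sum is limited to 2 decimal places (6 s.f.).
Carrying full precision, 8175.562 × 74 = 604991.588 J; 74 has 2 s.f., so the result keeps min(6, 2) = 2 s.f.
Rounded to 2 significant figures: 6.0 × 10^5 J.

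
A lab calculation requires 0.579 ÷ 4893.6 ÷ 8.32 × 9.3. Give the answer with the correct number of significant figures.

0.579 ÷ 4893.6 ÷ 8.32 × 9.3 = 0.000132254274814…
Multiplication/division keeps the fewest significant figures: 0.579 → 3 s.f., 4893.6 → 5 s.f., 8.32 → 3 s.f., 9.3 → 2 s.f.; limit is 2.
Rounded to 2 significant figures: 1.3 × 10^-4.

1.3 × 10^-4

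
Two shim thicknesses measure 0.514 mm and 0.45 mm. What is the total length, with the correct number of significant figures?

0.514 mm + 0.45 mm = 0.964 mm.
Addition/subtraction keeps the fewest decimal places: 0.514 → 3 decimal places, 0.45 → 2 decimal places; limit is 2.
Rounded to 2 decimal places: 9.6 × 10^-1 mm.

9.6 × 10^-1 mm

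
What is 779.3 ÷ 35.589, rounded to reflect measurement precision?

779.3 ÷ 35.589 = 21.8972154317…
Multiplication/division keeps the fewest significant figures: 779.3 → 4 s.f., 35.589 → 5 s.f.; limit is 4.
Rounded to 4 significant figures: 21.90.

21.90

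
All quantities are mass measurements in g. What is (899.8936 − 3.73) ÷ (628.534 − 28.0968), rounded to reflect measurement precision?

1.4925

899.8936 − 3.73 = 896.1636, limited to 2 d.p. → 5 s.f.; 628.534 − 28.0968 = 600.4372, limited to 3 d.p. → 6 s.f.
Carrying full precision, 896.1636 ÷ 600.4372 = 1.49251845155…; keep min(5, 6) = 5 s.f.
Rounded to 5 significant figures: 1.4925.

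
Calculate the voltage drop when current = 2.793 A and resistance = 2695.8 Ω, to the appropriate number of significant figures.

voltage drop = 2.793 A × 2695.8 Ω = 7529.3694 V.
2.793 has 4 significant figures; 2695.8 has 5.
Division/multiplication keeps the fewest: 4 significant figures.
Rounded: 7529 V.

7529 V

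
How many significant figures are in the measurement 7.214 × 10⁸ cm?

7.214 × 10⁸: in scientific notation every digit of the coefficient is significant.

4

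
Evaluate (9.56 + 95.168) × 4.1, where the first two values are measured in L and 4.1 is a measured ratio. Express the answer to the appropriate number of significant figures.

4.3 × 10^2 L

9.56 L + 95.168 L = 104.728 L; the sum is limited to 2 decimal places (5 s.f.).
Carrying full precision, 104.728 × 4.1 = 429.3848 L; 4.1 has 2 s.f., so the result keeps min(5, 2) = 2 s.f.
Rounded to 2 significant figures: 4.3 × 10^2 L.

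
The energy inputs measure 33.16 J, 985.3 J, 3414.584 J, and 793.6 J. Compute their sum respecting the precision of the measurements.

5226.6 J

33.16 J + 985.3 J + 3414.584 J + 793.6 J = 5226.644 J.
Addition/subtraction keeps the fewest decimal places: 33.16 → 2 decimal places, 985.3 → 1 decimal place, 3414.584 → 3 decimal places, 793.6 → 1 decimal place; limit is 1.
Rounded to 1 decimal place: 5226.6 J.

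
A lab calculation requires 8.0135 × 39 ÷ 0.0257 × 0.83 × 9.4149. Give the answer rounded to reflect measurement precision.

8.0135 × 39 ÷ 0.0257 × 0.83 × 9.4149 = 95027.1116041…
Multiplication/division keeps the fewest significant figures: 8.0135 → 5 s.f., 39 → 2 s.f., 0.0257 → 3 s.f., 0.83 → 2 s.f., 9.4149 → 5 s.f.; limit is 2.
Rounded to 2 significant figures: 9.5 × 10^4.

9.5 × 10^4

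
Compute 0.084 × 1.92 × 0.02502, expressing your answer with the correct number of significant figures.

0.084 × 1.92 × 0.02502 = 0.0040352256
Multiplication/division keeps the fewest significant figures: 0.084 → 2 s.f., 1.92 → 3 s.f., 0.02502 → 4 s.f.; limit is 2.
Rounded to 2 significant figures: 4.0 × 10^-3.

4.0 × 10^-3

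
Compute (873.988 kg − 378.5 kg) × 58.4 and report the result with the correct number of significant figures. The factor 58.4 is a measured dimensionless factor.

2.89 × 10⁴ kg

873.988 kg − 378.5 kg = 495.488 kg; the difference is limited to 1 decimal place (4 s.f.).
Carrying full precision, 495.488 × 58.4 = 28936.4992 kg; 58.4 has 3 s.f., so the result keeps min(4, 3) = 3 s.f.
Rounded to 3 significant figures: 2.89 × 10⁴ kg.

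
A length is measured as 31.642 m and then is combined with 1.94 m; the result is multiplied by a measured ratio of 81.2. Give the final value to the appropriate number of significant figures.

31.642 m + 1.94 m = 33.582 m; the sum is limited to 2 decimal places (4 s.f.).
Carrying full precision, 33.582 × 81.2 = 2726.8584 m; 81.2 has 3 s.f., so the result keeps min(4, 3) = 3 s.f.
Rounded to 3 significant figures: 2.73 × 10^3 m.

2.73 × 10^3 m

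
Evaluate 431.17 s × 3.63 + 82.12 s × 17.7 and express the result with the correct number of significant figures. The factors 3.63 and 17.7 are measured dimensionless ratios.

431.17 × 3.63 = 1565.1471 → 1.57 × 10^3 s (3 s.f., last digit at the 10^1 place).
82.12 × 17.7 = 1453.524 → 1.45 × 10^3 s (3 s.f., last digit at the 10^1 place).
Sum: 3018.6711 s; keep the coarser place, 10^1.
Result: 3.02 × 10^3 s.

3.02 × 10^3 s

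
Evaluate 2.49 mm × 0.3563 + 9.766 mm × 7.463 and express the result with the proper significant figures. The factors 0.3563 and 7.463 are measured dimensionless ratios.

73.77 mm

2.49 × 0.3563 = 0.887187 → 0.887 mm (3 s.f., last digit at the 10^-3 place).
9.766 × 7.463 = 72.883658 → 72.88 mm (4 s.f., last digit at the 10^-2 place).
Sum: 73.770845 mm; keep the coarser place, 10^-2.
Result: 73.77 mm.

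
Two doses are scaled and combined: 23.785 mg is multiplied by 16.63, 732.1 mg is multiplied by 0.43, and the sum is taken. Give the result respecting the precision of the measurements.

23.785 × 16.63 = 395.54455 → 395.5 mg (4 s.f., last digit at the 10^-1 place).
732.1 × 0.43 = 314.803 → 3.1 × 10^2 mg (2 s.f., last digit at the 10^1 place).
Sum: 710.34755 mg; keep the coarser place, 10^1.
Result: 7.1 × 10^2 mg.

7.1 × 10^2 mg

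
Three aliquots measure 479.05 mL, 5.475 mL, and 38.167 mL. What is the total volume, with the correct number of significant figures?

479.05 mL + 5.475 mL + 38.167 mL = 522.692 mL.
Addition/subtraction keeps the fewest decimal places: 479.05 → 2 decimal places, 5.475 → 3 decimal places, 38.167 → 3 decimal places; limit is 2.
Rounded to 2 decimal places: 522.69 mL.

522.69 mL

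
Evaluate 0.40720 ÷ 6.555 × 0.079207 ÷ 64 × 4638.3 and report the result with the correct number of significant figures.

0.36

0.40720 ÷ 6.555 × 0.079207 ÷ 64 × 4638.3 = 0.356596846878…
Multiplication/division keeps the fewest significant figures: 0.40720 → 5 s.f., 6.555 → 4 s.f., 0.079207 → 5 s.f., 64 → 2 s.f., 4638.3 → 5 s.f.; limit is 2.
Rounded to 2 significant figures: 0.36.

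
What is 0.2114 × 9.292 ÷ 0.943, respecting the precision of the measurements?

0.2114 × 9.292 ÷ 0.943 = 2.08306341463…
Multiplication/division keeps the fewest significant figures: 0.2114 → 4 s.f., 9.292 → 4 s.f., 0.943 → 3 s.f.; limit is 3.
Rounded to 3 significant figures: 2.08.

2.08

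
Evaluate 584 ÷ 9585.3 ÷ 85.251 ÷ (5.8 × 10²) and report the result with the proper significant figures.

584 ÷ 9585.3 ÷ 85.251 ÷ (5.8 × 10²) = 0.00000123219562257…
Multiplication/division keeps the fewest significant figures: 584 → 3 s.f., 9585.3 → 5 s.f., 85.251 → 5 s.f., 5.8 × 10² → 2 s.f.; limit is 2.
Rounded to 2 significant figures: 1.2 × 10⁻⁶.

1.2 × 10⁻⁶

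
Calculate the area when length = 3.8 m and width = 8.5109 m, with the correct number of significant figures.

area = 3.8 m × 8.5109 m = 32.34142 m².
3.8 has 2 significant figures; 8.5109 has 5.
Division/multiplication keeps the fewest: 2 significant figures.
Rounded: 32 m².

32 m²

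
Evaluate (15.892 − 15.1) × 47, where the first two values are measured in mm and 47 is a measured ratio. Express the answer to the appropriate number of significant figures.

4 × 10¹ mm

15.892 mm − 15.1 mm = 0.792 mm; the difference is limited to 1 decimal place (1 s.f.).
Carrying full precision, 0.792 × 47 = 37.224 mm; 47 has 2 s.f., so the result keeps min(1, 2) = 1 s.f.
Rounded to 1 significant figure: 4 × 10¹ mm.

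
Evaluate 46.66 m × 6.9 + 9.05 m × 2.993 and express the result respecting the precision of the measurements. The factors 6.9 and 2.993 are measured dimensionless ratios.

3.5 × 10^2 m

46.66 × 6.9 = 321.954 → 3.2 × 10^2 m (2 s.f., last digit at the 10^1 place).
9.05 × 2.993 = 27.08665 → 27.1 m (3 s.f., last digit at the 10^-1 place).
Sum: 349.04065 m; keep the coarser place, 10^1.
Result: 3.5 × 10^2 m.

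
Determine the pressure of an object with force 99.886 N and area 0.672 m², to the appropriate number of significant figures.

pressure = 99.886 N ÷ 0.672 m² = 148.639880952… Pa.
99.886 has 5 significant figures; 0.672 has 3.
Division/multiplication keeps the fewest: 3 significant figures.
Rounded: 149 Pa.

149 Pa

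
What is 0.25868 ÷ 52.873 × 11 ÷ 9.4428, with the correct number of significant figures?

5.7 × 10⁻³

0.25868 ÷ 52.873 × 11 ÷ 9.4428 = 0.00569929048877…
Multiplication/division keeps the fewest significant figures: 0.25868 → 5 s.f., 52.873 → 5 s.f., 11 → 2 s.f., 9.4428 → 5 s.f.; limit is 2.
Rounded to 2 significant figures: 5.7 × 10⁻³.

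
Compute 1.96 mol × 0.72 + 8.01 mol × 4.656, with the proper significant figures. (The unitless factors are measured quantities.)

38.7 mol

1.96 × 0.72 = 1.4112 → 1.4 mol (2 s.f., last digit at the 10^-1 place).
8.01 × 4.656 = 37.29456 → 37.3 mol (3 s.f., last digit at the 10^-1 place).
Sum: 38.70576 mol; keep the coarser place, 10^-1.
Result: 38.7 mol.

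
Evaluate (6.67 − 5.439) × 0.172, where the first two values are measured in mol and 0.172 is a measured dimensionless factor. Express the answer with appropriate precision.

0.212 mol

6.67 mol − 5.439 mol = 1.231 mol; the difference is limited to 2 decimal places (3 s.f.).
Carrying full precision, 1.231 × 0.172 = 0.211732 mol; 0.172 has 3 s.f., so the result keeps min(3, 3) = 3 s.f.
Rounded to 3 significant figures: 0.212 mol.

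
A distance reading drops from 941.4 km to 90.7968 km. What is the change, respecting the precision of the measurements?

941.4 km − 90.7968 km = 850.6032 km.
Addition/subtraction keeps the fewest decimal places: 941.4 → 1 decimal place, 90.7968 → 4 decimal places; limit is 1.
Rounded to 1 decimal place: 8.506 × 10² km.

8.506 × 10² km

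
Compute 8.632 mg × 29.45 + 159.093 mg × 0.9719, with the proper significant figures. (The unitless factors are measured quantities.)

408.8 mg

8.632 × 29.45 = 254.2124 → 254.2 mg (4 s.f., last digit at the 10^-1 place).
159.093 × 0.9719 = 154.6224867 → 154.6 mg (4 s.f., last digit at the 10^-1 place).
Sum: 408.8348867 mg; keep the coarser place, 10^-1.
Result: 408.8 mg.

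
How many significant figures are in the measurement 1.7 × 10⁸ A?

2

1.7 × 10⁸: in scientific notation every digit of the coefficient is significant.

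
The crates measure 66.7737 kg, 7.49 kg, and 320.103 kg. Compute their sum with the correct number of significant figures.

3.9437 × 10² kg

66.7737 kg + 7.49 kg + 320.103 kg = 394.3667 kg.
Addition/subtraction keeps the fewest decimal places: 66.7737 → 4 decimal places, 7.49 → 2 decimal places, 320.103 → 3 decimal places; limit is 2.
Rounded to 2 decimal places: 3.9437 × 10² kg.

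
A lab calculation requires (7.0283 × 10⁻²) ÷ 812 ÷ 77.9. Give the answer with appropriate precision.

(7.0283 × 10⁻²) ÷ 812 ÷ 77.9 = 0.00000111110935455…
Multiplication/division keeps the fewest significant figures: 7.0283 × 10⁻² → 5 s.f., 812 → 3 s.f., 77.9 → 3 s.f.; limit is 3.
Rounded to 3 significant figures: 1.11 × 10⁻⁶.

1.11 × 10⁻⁶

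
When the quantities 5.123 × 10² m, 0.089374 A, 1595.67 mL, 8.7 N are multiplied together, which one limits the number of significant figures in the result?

5.123 × 10² m → 4 s.f.; 0.089374 A → 5 s.f.; 1595.67 mL → 6 s.f.; 8.7 N → 2 s.f.
The fewest is 2 significant figures, from 8.7 N.

8.7 N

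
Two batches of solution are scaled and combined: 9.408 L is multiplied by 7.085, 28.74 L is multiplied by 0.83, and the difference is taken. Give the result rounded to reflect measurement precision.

43 L

9.408 × 7.085 = 66.65568 → 66.66 L (4 s.f., last digit at the 10^-2 place).
28.74 × 0.83 = 23.8542 → 24 L (2 s.f., last digit at the 10^0 place).
Difference: 42.80148 L; keep the coarser place, 10^0.
Result: 43 L.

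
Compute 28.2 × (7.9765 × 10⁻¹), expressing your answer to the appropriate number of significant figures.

28.2 × (7.9765 × 10⁻¹) = 22.49373
Multiplication/division keeps the fewest significant figures: 28.2 → 3 s.f., 7.9765 × 10⁻¹ → 5 s.f.; limit is 3.
Rounded to 3 significant figures: 22.5.

22.5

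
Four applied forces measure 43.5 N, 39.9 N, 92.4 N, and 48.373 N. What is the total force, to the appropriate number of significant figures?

224.2 N

43.5 N + 39.9 N + 92.4 N + 48.373 N = 224.173 N.
Addition/subtraction keeps the fewest decimal places: 43.5 → 1 decimal place, 39.9 → 1 decimal place, 92.4 → 1 decimal place, 48.373 → 3 decimal places; limit is 1.
Rounded to 1 decimal place: 224.2 N.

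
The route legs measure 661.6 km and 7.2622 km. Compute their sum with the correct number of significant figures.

668.9 km

661.6 km + 7.2622 km = 668.8622 km.
Addition/subtraction keeps the fewest decimal places: 661.6 → 1 decimal place, 7.2622 → 4 decimal places; limit is 1.
Rounded to 1 decimal place: 668.9 km.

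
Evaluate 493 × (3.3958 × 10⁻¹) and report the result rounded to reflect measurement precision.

167

493 × (3.3958 × 10⁻¹) = 167.41294
Multiplication/division keeps the fewest significant figures: 493 → 3 s.f., 3.3958 × 10⁻¹ → 5 s.f.; limit is 3.
Rounded to 3 significant figures: 167.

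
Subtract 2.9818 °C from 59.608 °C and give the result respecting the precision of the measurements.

56.626 °C

59.608 °C − 2.9818 °C = 56.6262 °C.
Addition/subtraction keeps the fewest decimal places: 59.608 → 3 decimal places, 2.9818 → 4 decimal places; limit is 3.
Rounded to 3 decimal places: 56.626 °C.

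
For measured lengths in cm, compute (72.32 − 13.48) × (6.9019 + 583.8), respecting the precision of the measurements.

3.476 × 10^4 cm²

72.32 − 13.48 = 58.84, limited to 2 d.p. → 4 s.f.; 6.9019 + 583.8 = 590.7019, limited to 1 d.p. → 4 s.f.
Carrying full precision, 58.84 × 590.7019 = 34756.899796; keep min(4, 4) = 4 s.f.
Rounded to 4 significant figures: 3.476 × 10^4 cm².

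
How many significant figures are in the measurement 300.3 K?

4

300.3: zeros between nonzero digits are significant.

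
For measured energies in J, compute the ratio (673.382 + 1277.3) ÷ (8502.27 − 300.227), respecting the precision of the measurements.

673.382 + 1277.3 = 1950.682, limited to 1 d.p. → 5 s.f.; 8502.27 − 300.227 = 8202.043, limited to 2 d.p. → 6 s.f.
Carrying full precision, 1950.682 ÷ 8202.043 = 0.237828794606…; keep min(5, 6) = 5 s.f.
Rounded to 5 significant figures: 0.23783.

0.23783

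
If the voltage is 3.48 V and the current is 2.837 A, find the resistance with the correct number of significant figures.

resistance = 3.48 V ÷ 2.837 A = 1.22664786747… Ω.
3.48 has 3 significant figures; 2.837 has 4.
Division/multiplication keeps the fewest: 3 significant figures.
Rounded: 1.23 Ω.

1.23 Ω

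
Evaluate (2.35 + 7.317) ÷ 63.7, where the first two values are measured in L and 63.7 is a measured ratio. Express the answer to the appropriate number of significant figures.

2.35 L + 7.317 L = 9.667 L; the sum is limited to 2 decimal places (3 s.f.).
Carrying full precision, 9.667 ÷ 63.7 = 0.151758241758… L; 63.7 has 3 s.f., so the result keeps min(3, 3) = 3 s.f.
Rounded to 3 significant figures: 1.52 × 10^-1 L.

1.52 × 10^-1 L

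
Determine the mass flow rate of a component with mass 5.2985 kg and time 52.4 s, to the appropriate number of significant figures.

0.101 kg/s

mass flow rate = 5.2985 kg ÷ 52.4 s = 0.101116412214… kg/s.
5.2985 has 5 significant figures; 52.4 has 3.
Division/multiplication keeps the fewest: 3 significant figures.
Rounded: 0.101 kg/s.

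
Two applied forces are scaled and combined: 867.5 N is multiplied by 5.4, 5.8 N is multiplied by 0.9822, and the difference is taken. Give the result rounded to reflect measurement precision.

867.5 × 5.4 = 4684.5 → 4.7 × 10³ N (2 s.f., last digit at the 10^2 place).
5.8 × 0.9822 = 5.69676 → 5.7 N (2 s.f., last digit at the 10^-1 place).
Difference: 4678.80324 N; keep the coarser place, 10^2.
Result: 4.7 × 10³ N.

4.7 × 10³ N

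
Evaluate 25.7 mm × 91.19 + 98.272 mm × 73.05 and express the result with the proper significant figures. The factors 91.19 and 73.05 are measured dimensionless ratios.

25.7 × 91.19 = 2343.583 → 2.34 × 10³ mm (3 s.f., last digit at the 10^1 place).
98.272 × 73.05 = 7178.7696 → 7.179 × 10³ mm (4 s.f., last digit at the 10^0 place).
Sum: 9522.3526 mm; keep the coarser place, 10^1.
Result: 9.52 × 10³ mm.

9.52 × 10³ mm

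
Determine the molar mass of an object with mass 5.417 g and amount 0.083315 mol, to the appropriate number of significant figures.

65.02 g/mol

molar mass = 5.417 g ÷ 0.083315 mol = 65.0183040269… g/mol.
5.417 has 4 significant figures; 0.083315 has 5.
Division/multiplication keeps the fewest: 4 significant figures.
Rounded: 65.02 g/mol.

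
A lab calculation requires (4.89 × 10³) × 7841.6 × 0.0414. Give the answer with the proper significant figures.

1.59 × 10⁶

(4.89 × 10³) × 7841.6 × 0.0414 = 1587500.5536
Multiplication/division keeps the fewest significant figures: 4.89 × 10³ → 3 s.f., 7841.6 → 5 s.f., 0.0414 → 3 s.f.; limit is 3.
Rounded to 3 significant figures: 1.59 × 10⁶.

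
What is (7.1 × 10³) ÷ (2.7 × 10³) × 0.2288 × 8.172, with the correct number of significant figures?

4.9

(7.1 × 10³) ÷ (2.7 × 10³) × 0.2288 × 8.172 = 4.91675946667…
Multiplication/division keeps the fewest significant figures: 7.1 × 10³ → 2 s.f., 2.7 × 10³ → 2 s.f., 0.2288 → 4 s.f., 8.172 → 4 s.f.; limit is 2.
Rounded to 2 significant figures: 4.9.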